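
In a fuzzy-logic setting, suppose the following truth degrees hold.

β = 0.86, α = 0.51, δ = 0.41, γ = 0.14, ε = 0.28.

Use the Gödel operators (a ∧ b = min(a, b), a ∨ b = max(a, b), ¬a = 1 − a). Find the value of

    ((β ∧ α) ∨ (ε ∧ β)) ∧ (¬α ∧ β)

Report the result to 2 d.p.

β ∧ α = min(a, b) on (0.86, 0.51) = 0.51
ε ∧ β = min(a, b) on (0.28, 0.86) = 0.28
(β ∧ α) ∨ (ε ∧ β) = max(a, b) on (0.51, 0.28) = 0.51
¬α = 1 − 0.51 = 0.49
¬α ∧ β = min(a, b) on (0.49, 0.86) = 0.49
((β ∧ α) ∨ (ε ∧ β)) ∧ (¬α ∧ β) = min(a, b) on (0.51, 0.49) = 0.49

0.49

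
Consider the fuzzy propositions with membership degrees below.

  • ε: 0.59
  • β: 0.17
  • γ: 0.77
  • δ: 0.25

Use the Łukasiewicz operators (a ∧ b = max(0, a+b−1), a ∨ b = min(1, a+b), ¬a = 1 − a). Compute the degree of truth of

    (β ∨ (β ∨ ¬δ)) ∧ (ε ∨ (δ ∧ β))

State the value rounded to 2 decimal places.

¬δ = 1 − 0.25 = 0.75
β ∨ ¬δ = min(1, a+b) on (0.17, 0.75) = 0.92
β ∨ (β ∨ ¬δ) = min(1, a+b) on (0.17, 0.92) = 1.00
δ ∧ β = max(0, a+b−1) on (0.25, 0.17) = 0.00
ε ∨ (δ ∧ β) = min(1, a+b) on (0.59, 0.00) = 0.59
(β ∨ (β ∨ ¬δ)) ∧ (ε ∨ (δ ∧ β)) = max(0, a+b−1) on (1.00, 0.59) = 0.59

0.59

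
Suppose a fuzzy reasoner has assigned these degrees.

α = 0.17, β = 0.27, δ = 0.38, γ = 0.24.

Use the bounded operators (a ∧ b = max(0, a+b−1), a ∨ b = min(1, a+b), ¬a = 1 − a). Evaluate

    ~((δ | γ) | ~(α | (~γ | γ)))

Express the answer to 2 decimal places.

0.38

δ | γ = min(1, a+b) on (0.38, 0.24) = 0.62
~γ = 1 − 0.24 = 0.76
~γ | γ = min(1, a+b) on (0.76, 0.24) = 1.00
α | (~γ | γ) = min(1, a+b) on (0.17, 1.00) = 1.00
~(α | (~γ | γ)) = 1 − 1.00 = 0.00
(δ | γ) | ~(α | (~γ | γ)) = min(1, a+b) on (0.62, 0.00) = 0.62
~((δ | γ) | ~(α | (~γ | γ))) = 1 − 0.62 = 0.38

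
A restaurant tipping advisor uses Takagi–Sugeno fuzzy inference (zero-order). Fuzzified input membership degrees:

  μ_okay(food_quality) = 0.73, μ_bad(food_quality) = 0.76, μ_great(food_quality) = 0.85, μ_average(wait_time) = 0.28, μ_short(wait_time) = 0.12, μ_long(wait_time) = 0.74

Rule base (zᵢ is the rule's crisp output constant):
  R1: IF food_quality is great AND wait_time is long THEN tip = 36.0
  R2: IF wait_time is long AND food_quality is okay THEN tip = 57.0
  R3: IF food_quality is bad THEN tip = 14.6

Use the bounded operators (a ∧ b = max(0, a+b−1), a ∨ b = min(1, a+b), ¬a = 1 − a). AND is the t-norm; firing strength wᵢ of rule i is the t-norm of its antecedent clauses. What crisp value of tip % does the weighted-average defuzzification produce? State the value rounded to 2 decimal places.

R1 (z=36.0): great=0.85, long=0.74; AND[max(0, a+b−1)] → w = 0.59
R2 (z=57.0): long=0.74, okay=0.73; AND[max(0, a+b−1)] → w = 0.47
R3 (z=14.6): bad=0.76 → w = 0.76
Weighted average = (0.59·36.0 + 0.47·57.0 + 0.76·14.6) / (0.59 + 0.47 + 0.76)
  = 59.1260 / 1.8200 = 32.49

32.49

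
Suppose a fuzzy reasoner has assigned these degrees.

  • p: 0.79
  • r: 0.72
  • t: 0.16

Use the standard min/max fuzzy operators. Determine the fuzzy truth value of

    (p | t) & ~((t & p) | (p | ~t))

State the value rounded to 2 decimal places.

p | t = max(a, b) on (0.79, 0.16) = 0.79
t & p = min(a, b) on (0.16, 0.79) = 0.16
~t = 1 − 0.16 = 0.84
p | ~t = max(a, b) on (0.79, 0.84) = 0.84
(t & p) | (p | ~t) = max(a, b) on (0.16, 0.84) = 0.84
~((t & p) | (p | ~t)) = 1 − 0.84 = 0.16
(p | t) & ~((t & p) | (p | ~t)) = min(a, b) on (0.79, 0.16) = 0.16

0.16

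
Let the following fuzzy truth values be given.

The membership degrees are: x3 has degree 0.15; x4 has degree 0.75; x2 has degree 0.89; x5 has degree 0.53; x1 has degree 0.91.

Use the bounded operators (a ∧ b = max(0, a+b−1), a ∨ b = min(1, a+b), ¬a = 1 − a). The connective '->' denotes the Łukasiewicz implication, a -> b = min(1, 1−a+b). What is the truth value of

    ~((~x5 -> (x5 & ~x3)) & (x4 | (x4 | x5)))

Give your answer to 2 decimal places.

0.09

~x5 = 1 − 0.53 = 0.47
~x3 = 1 − 0.15 = 0.85
x5 & ~x3 = max(0, a+b−1) on (0.53, 0.85) = 0.38
~x5 -> (x5 & ~x3)  [Łukasiewicz: min(1, 1−a+b)] with a=0.47, b=0.38 → 0.91
x4 | x5 = min(1, a+b) on (0.75, 0.53) = 1.00
x4 | (x4 | x5) = min(1, a+b) on (0.75, 1.00) = 1.00
(~x5 -> (x5 & ~x3)) & (x4 | (x4 | x5)) = max(0, a+b−1) on (0.91, 1.00) = 0.91
~((~x5 -> (x5 & ~x3)) & (x4 | (x4 | x5))) = 1 − 0.91 = 0.09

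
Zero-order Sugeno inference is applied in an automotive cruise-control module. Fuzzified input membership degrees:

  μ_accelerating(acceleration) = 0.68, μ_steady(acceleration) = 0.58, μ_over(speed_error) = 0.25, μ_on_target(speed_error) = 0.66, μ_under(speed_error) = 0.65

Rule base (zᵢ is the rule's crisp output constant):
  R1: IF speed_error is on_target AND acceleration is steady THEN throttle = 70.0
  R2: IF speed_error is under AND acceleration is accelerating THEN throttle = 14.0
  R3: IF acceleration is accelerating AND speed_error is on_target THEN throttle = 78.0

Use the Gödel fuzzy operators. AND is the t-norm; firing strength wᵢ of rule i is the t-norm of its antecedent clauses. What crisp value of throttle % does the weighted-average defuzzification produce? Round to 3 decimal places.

53.534

R1 (z=70.0): on_target=0.66, steady=0.58; AND[min(a, b)] → w = 0.58
R2 (z=14.0): under=0.65, accelerating=0.68; AND[min(a, b)] → w = 0.65
R3 (z=78.0): accelerating=0.68, on_target=0.66; AND[min(a, b)] → w = 0.66
Weighted average = (0.58·70.0 + 0.65·14.0 + 0.66·78.0) / (0.58 + 0.65 + 0.66)
  = 101.1800 / 1.8900 = 53.534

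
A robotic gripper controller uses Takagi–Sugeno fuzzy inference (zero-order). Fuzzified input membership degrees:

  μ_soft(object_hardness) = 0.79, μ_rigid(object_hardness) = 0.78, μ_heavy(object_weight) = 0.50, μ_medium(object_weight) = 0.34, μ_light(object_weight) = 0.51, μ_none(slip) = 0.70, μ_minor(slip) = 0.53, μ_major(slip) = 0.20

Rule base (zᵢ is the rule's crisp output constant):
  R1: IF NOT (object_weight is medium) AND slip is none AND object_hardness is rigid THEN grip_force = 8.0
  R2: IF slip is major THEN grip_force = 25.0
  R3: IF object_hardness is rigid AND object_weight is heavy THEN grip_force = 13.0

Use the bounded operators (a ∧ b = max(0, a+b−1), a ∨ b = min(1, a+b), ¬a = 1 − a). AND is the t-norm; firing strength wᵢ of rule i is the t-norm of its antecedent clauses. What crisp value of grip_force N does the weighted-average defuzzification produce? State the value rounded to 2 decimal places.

15.74

R1 (z=8.0): ¬medium=1−0.34=0.66, none=0.70, rigid=0.78; AND[max(0, a+b−1)] → w = 0.14
R2 (z=25.0): major=0.20 → w = 0.20
R3 (z=13.0): rigid=0.78, heavy=0.50; AND[max(0, a+b−1)] → w = 0.28
Weighted average = (0.14·8.0 + 0.20·25.0 + 0.28·13.0) / (0.14 + 0.20 + 0.28)
  = 9.7600 / 0.6200 = 15.74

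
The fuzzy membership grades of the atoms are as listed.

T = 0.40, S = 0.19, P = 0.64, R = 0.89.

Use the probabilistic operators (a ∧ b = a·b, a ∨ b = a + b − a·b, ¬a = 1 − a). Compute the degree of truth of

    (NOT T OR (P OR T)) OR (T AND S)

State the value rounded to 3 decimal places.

0.920

NOT T = 1 − 0.4000 = 0.6000
P OR T = a + b − a·b on (0.6400, 0.4000) = 0.7840
NOT T OR (P OR T) = a + b − a·b on (0.6000, 0.7840) = 0.9136
T AND S = a·b on (0.4000, 0.1900) = 0.0760
(NOT T OR (P OR T)) OR (T AND S) = a + b − a·b on (0.9136, 0.0760) = 0.9202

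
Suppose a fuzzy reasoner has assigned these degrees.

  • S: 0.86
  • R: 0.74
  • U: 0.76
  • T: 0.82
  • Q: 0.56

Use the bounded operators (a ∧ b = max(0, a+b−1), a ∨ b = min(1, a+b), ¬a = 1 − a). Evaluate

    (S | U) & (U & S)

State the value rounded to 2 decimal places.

S | U = min(1, a+b) on (0.86, 0.76) = 1.00
U & S = max(0, a+b−1) on (0.76, 0.86) = 0.62
(S | U) & (U & S) = max(0, a+b−1) on (1.00, 0.62) = 0.62

0.62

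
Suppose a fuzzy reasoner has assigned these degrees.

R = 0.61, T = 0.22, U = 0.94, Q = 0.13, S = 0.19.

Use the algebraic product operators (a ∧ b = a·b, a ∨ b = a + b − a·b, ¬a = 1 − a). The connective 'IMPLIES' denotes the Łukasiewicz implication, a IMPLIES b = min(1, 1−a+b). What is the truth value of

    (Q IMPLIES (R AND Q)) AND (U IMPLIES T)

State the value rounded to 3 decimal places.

0.266

R AND Q = a·b on (0.6100, 0.1300) = 0.0793
Q IMPLIES (R AND Q)  [Łukasiewicz: min(1, 1−a+b)] with a=0.1300, b=0.0793 → 0.9493
U IMPLIES T  [Łukasiewicz: min(1, 1−a+b)] with a=0.9400, b=0.2200 → 0.2800
(Q IMPLIES (R AND Q)) AND (U IMPLIES T) = a·b on (0.9493, 0.2800) = 0.2658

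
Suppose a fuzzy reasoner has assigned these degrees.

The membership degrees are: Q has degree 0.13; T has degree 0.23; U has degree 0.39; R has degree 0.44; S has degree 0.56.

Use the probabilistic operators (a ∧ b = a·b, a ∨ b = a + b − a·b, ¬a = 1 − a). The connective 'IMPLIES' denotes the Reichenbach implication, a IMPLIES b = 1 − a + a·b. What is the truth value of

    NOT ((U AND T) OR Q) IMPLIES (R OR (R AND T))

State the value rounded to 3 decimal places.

U AND T = a·b on (0.3900, 0.2300) = 0.0897
(U AND T) OR Q = a + b − a·b on (0.0897, 0.1300) = 0.2080
NOT ((U AND T) OR Q) = 1 − 0.2080 = 0.7920
R AND T = a·b on (0.4400, 0.2300) = 0.1012
R OR (R AND T) = a + b − a·b on (0.4400, 0.1012) = 0.4967
NOT ((U AND T) OR Q) IMPLIES (R OR (R AND T))  [Reichenbach: 1 − a + a·b] with a=0.7920, b=0.4967 → 0.6014

0.601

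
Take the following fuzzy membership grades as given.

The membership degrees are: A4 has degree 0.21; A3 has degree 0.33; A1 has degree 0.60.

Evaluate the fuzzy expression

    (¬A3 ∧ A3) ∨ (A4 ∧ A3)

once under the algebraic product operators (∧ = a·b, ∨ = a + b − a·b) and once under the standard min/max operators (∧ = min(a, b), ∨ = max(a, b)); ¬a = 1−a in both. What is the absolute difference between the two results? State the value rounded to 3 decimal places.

0.055

Under algebraic product:
  ¬A3 = 1 − 0.3300 = 0.6700
  ¬A3 ∧ A3 = a·b on (0.6700, 0.3300) = 0.2211
  A4 ∧ A3 = a·b on (0.2100, 0.3300) = 0.0693
  (¬A3 ∧ A3) ∨ (A4 ∧ A3) = a + b − a·b on (0.2211, 0.0693) = 0.2751
  → value = 0.2751
Under standard min/max:
  ¬A3 = 1 − 0.33 = 0.67
  ¬A3 ∧ A3 = min(a, b) on (0.67, 0.33) = 0.33
  A4 ∧ A3 = min(a, b) on (0.21, 0.33) = 0.21
  (¬A3 ∧ A3) ∨ (A4 ∧ A3) = max(a, b) on (0.33, 0.21) = 0.33
  → value = 0.3300
|0.2751 − 0.3300| = 0.055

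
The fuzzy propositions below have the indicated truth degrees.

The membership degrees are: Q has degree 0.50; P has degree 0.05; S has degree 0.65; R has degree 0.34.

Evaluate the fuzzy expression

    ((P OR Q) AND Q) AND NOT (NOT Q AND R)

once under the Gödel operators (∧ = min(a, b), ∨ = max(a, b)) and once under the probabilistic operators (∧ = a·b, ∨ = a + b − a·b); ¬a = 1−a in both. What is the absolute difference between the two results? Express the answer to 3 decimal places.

Under Gödel:
  P OR Q = max(a, b) on (0.05, 0.50) = 0.50
  (P OR Q) AND Q = min(a, b) on (0.50, 0.50) = 0.50
  NOT Q = 1 − 0.50 = 0.50
  NOT Q AND R = min(a, b) on (0.50, 0.34) = 0.34
  NOT (NOT Q AND R) = 1 − 0.34 = 0.66
  ((P OR Q) AND Q) AND NOT (NOT Q AND R) = min(a, b) on (0.50, 0.66) = 0.50
  → value = 0.5000
Under probabilistic:
  P OR Q = a + b − a·b on (0.0500, 0.5000) = 0.5250
  (P OR Q) AND Q = a·b on (0.5250, 0.5000) = 0.2625
  NOT Q = 1 − 0.5000 = 0.5000
  NOT Q AND R = a·b on (0.5000, 0.3400) = 0.1700
  NOT (NOT Q AND R) = 1 − 0.1700 = 0.8300
  ((P OR Q) AND Q) AND NOT (NOT Q AND R) = a·b on (0.2625, 0.8300) = 0.2179
  → value = 0.2179
|0.5000 − 0.2179| = 0.282

0.282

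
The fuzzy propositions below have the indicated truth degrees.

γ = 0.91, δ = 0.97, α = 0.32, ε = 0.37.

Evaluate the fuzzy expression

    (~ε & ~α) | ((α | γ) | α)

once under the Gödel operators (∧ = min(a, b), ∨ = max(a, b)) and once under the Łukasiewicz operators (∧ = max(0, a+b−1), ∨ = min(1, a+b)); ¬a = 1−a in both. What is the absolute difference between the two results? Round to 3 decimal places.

Under Gödel:
  ~ε = 1 − 0.37 = 0.63
  ~α = 1 − 0.32 = 0.68
  ~ε & ~α = min(a, b) on (0.63, 0.68) = 0.63
  α | γ = max(a, b) on (0.32, 0.91) = 0.91
  (α | γ) | α = max(a, b) on (0.91, 0.32) = 0.91
  (~ε & ~α) | ((α | γ) | α) = max(a, b) on (0.63, 0.91) = 0.91
  → value = 0.9100
Under Łukasiewicz:
  ~ε = 1 − 0.37 = 0.63
  ~α = 1 − 0.32 = 0.68
  ~ε & ~α = max(0, a+b−1) on (0.63, 0.68) = 0.31
  α | γ = min(1, a+b) on (0.32, 0.91) = 1.00
  (α | γ) | α = min(1, a+b) on (1.00, 0.32) = 1.00
  (~ε & ~α) | ((α | γ) | α) = min(1, a+b) on (0.31, 1.00) = 1.00
  → value = 1.0000
|0.9100 − 1.0000| = 0.090

0.090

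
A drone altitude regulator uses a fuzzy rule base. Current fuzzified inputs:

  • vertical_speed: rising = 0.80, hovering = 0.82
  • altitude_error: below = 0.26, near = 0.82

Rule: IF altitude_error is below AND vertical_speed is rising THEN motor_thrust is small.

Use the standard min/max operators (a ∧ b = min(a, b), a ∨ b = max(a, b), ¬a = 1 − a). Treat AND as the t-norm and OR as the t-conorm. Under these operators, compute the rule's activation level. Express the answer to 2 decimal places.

0.26

firing strength: below=0.26, rising=0.80; AND[min(a, b)] → w = 0.26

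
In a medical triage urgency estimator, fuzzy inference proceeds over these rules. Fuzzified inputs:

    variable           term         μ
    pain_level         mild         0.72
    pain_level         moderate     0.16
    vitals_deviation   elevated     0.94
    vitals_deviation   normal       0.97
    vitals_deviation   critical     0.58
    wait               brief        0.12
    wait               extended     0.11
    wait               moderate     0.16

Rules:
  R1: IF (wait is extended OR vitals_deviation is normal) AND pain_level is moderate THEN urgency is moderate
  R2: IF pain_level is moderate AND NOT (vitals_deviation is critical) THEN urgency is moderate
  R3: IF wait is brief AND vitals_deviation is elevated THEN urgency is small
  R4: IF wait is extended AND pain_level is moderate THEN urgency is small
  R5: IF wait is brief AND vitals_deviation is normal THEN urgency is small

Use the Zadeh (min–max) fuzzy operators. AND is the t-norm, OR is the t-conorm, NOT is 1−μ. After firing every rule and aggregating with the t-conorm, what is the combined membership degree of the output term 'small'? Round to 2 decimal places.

R1: (extended=0.11 OR normal=0.97) = 0.97; AND[min(a, b)] with moderate=0.16 → w = 0.16
R2: moderate=0.16, ¬critical=1−0.58=0.42; AND[min(a, b)] → w = 0.16
R3: brief=0.12, elevated=0.94; AND[min(a, b)] → w = 0.12
R4: extended=0.11, moderate=0.16; AND[min(a, b)] → w = 0.11
R5: brief=0.12, normal=0.97; AND[min(a, b)] → w = 0.12
Rules with consequent 'small': {R3, R4, R5} → strengths 0.12, 0.11, 0.12
Aggregate via t-conorm [max(a, b)]: 0.12

0.12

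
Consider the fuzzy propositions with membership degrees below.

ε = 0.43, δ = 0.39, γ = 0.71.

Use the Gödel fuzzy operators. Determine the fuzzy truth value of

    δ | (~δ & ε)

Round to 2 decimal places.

0.43

~δ = 1 − 0.39 = 0.61
~δ & ε = min(a, b) on (0.61, 0.43) = 0.43
δ | (~δ & ε) = max(a, b) on (0.39, 0.43) = 0.43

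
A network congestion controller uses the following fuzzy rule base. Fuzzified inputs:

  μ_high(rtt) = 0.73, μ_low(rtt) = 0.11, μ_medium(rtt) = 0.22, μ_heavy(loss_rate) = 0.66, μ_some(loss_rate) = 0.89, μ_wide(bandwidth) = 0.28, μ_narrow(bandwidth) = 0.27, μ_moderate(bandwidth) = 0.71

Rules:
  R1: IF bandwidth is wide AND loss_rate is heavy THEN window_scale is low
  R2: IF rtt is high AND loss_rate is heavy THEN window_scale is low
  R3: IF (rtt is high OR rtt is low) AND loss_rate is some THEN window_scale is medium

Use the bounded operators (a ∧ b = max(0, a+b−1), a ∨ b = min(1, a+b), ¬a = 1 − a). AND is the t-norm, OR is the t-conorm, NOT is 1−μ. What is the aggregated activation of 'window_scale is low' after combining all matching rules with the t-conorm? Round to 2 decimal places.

R1: wide=0.28, heavy=0.66; AND[max(0, a+b−1)] → w = 0.00
R2: high=0.73, heavy=0.66; AND[max(0, a+b−1)] → w = 0.39
R3: (high=0.73 OR low=0.11) = 0.84; AND[max(0, a+b−1)] with some=0.89 → w = 0.73
Rules with consequent 'low': {R1, R2} → strengths 0.00, 0.39
Aggregate via t-conorm [min(1, a+b)]: 0.39

0.39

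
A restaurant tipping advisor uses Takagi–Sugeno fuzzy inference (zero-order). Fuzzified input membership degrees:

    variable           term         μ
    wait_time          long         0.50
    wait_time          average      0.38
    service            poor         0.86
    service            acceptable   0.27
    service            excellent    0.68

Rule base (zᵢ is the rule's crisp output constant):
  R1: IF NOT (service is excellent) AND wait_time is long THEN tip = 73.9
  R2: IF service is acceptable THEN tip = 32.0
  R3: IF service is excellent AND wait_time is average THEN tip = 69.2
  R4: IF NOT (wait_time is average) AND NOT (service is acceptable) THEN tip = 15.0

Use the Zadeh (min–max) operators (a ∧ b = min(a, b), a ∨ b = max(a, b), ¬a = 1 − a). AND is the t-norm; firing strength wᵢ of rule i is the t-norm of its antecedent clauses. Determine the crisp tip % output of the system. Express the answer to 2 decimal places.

R1 (z=73.9): ¬excellent=1−0.68=0.32, long=0.50; AND[min(a, b)] → w = 0.32
R2 (z=32.0): acceptable=0.27 → w = 0.27
R3 (z=69.2): excellent=0.68, average=0.38; AND[min(a, b)] → w = 0.38
R4 (z=15.0): ¬average=1−0.38=0.62, ¬acceptable=1−0.27=0.73; AND[min(a, b)] → w = 0.62
Weighted average = (0.32·73.9 + 0.27·32.0 + 0.38·69.2 + 0.62·15.0) / (0.32 + 0.27 + 0.38 + 0.62)
  = 67.8840 / 1.5900 = 42.69

42.69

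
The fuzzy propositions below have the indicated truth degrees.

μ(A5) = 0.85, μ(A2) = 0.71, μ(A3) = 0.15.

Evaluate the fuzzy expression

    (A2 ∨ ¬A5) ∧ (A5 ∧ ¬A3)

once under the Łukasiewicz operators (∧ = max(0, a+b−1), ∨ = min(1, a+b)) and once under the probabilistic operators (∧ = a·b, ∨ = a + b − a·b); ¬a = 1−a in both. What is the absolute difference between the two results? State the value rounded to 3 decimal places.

Under Łukasiewicz:
  ¬A5 = 1 − 0.85 = 0.15
  A2 ∨ ¬A5 = min(1, a+b) on (0.71, 0.15) = 0.86
  ¬A3 = 1 − 0.15 = 0.85
  A5 ∧ ¬A3 = max(0, a+b−1) on (0.85, 0.85) = 0.70
  (A2 ∨ ¬A5) ∧ (A5 ∧ ¬A3) = max(0, a+b−1) on (0.86, 0.70) = 0.56
  → value = 0.5600
Under probabilistic:
  ¬A5 = 1 − 0.8500 = 0.1500
  A2 ∨ ¬A5 = a + b − a·b on (0.7100, 0.1500) = 0.7535
  ¬A3 = 1 − 0.1500 = 0.8500
  A5 ∧ ¬A3 = a·b on (0.8500, 0.8500) = 0.7225
  (A2 ∨ ¬A5) ∧ (A5 ∧ ¬A3) = a·b on (0.7535, 0.7225) = 0.5444
  → value = 0.5444
|0.5600 − 0.5444| = 0.016

0.016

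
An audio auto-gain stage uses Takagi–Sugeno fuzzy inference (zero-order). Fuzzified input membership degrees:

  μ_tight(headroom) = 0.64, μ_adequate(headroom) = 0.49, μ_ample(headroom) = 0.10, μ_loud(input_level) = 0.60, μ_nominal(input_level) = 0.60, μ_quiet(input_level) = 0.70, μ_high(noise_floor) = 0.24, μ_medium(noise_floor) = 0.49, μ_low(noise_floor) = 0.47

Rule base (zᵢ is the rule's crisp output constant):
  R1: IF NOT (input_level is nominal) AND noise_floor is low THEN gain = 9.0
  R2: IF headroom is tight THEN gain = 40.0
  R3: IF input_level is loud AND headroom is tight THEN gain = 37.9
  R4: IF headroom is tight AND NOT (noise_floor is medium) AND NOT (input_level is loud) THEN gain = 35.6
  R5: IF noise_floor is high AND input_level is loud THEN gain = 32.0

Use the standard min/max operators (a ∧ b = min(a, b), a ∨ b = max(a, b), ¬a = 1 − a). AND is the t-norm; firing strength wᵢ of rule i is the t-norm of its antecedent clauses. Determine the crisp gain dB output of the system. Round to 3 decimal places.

R1 (z=9.0): ¬nominal=1−0.60=0.40, low=0.47; AND[min(a, b)] → w = 0.40
R2 (z=40.0): tight=0.64 → w = 0.64
R3 (z=37.9): loud=0.60, tight=0.64; AND[min(a, b)] → w = 0.60
R4 (z=35.6): tight=0.64, ¬medium=1−0.49=0.51, ¬loud=1−0.60=0.40; AND[min(a, b)] → w = 0.40
R5 (z=32.0): high=0.24, loud=0.60; AND[min(a, b)] → w = 0.24
Weighted average = (0.40·9.0 + 0.64·40.0 + 0.60·37.9 + 0.40·35.6 + 0.24·32.0) / (0.40 + 0.64 + 0.60 + 0.40 + 0.24)
  = 73.8600 / 2.2800 = 32.395

32.395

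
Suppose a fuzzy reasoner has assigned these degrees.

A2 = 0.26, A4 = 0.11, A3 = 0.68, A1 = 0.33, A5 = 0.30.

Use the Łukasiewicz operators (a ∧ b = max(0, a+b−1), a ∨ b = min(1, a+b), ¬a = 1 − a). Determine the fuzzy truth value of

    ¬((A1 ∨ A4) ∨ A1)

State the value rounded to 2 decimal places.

A1 ∨ A4 = min(1, a+b) on (0.33, 0.11) = 0.44
(A1 ∨ A4) ∨ A1 = min(1, a+b) on (0.44, 0.33) = 0.77
¬((A1 ∨ A4) ∨ A1) = 1 − 0.77 = 0.23

0.23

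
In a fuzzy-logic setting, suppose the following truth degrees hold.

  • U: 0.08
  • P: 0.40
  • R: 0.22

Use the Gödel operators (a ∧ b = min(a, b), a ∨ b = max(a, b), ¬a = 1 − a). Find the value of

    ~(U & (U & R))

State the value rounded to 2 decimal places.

U & R = min(a, b) on (0.08, 0.22) = 0.08
U & (U & R) = min(a, b) on (0.08, 0.08) = 0.08
~(U & (U & R)) = 1 − 0.08 = 0.92

0.92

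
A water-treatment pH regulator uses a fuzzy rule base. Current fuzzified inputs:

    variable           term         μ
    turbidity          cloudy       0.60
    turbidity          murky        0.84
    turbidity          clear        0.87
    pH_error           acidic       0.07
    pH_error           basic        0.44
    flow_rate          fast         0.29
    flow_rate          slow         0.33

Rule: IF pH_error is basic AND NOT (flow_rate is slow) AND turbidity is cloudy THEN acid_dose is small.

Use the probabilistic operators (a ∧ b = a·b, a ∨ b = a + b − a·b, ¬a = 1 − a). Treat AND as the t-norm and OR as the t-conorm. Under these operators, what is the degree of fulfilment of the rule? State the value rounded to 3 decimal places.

firing strength: basic=0.44, ¬slow=1−0.33=0.67, cloudy=0.60; AND[a·b] → w = 0.1769

0.177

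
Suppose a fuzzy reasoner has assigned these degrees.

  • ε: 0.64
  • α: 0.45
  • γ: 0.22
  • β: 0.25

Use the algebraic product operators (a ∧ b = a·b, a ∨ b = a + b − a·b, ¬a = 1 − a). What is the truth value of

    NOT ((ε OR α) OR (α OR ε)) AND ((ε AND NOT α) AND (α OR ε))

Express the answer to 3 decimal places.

0.011

ε OR α = a + b − a·b on (0.6400, 0.4500) = 0.8020
α OR ε = a + b − a·b on (0.4500, 0.6400) = 0.8020
(ε OR α) OR (α OR ε) = a + b − a·b on (0.8020, 0.8020) = 0.9608
NOT ((ε OR α) OR (α OR ε)) = 1 − 0.9608 = 0.0392
NOT α = 1 − 0.4500 = 0.5500
ε AND NOT α = a·b on (0.6400, 0.5500) = 0.3520
α OR ε = a + b − a·b on (0.4500, 0.6400) = 0.8020
(ε AND NOT α) AND (α OR ε) = a·b on (0.3520, 0.8020) = 0.2823
NOT ((ε OR α) OR (α OR ε)) AND ((ε AND NOT α) AND (α OR ε)) = a·b on (0.0392, 0.2823) = 0.0111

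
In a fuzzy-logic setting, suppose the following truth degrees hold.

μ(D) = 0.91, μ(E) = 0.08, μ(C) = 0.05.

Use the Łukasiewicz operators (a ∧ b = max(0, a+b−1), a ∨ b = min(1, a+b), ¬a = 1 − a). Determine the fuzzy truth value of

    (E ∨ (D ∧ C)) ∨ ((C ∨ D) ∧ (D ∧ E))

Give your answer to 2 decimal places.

D ∧ C = max(0, a+b−1) on (0.91, 0.05) = 0.00
E ∨ (D ∧ C) = min(1, a+b) on (0.08, 0.00) = 0.08
C ∨ D = min(1, a+b) on (0.05, 0.91) = 0.96
D ∧ E = max(0, a+b−1) on (0.91, 0.08) = 0.00
(C ∨ D) ∧ (D ∧ E) = max(0, a+b−1) on (0.96, 0.00) = 0.00
(E ∨ (D ∧ C)) ∨ ((C ∨ D) ∧ (D ∧ E)) = min(1, a+b) on (0.08, 0.00) = 0.08

0.08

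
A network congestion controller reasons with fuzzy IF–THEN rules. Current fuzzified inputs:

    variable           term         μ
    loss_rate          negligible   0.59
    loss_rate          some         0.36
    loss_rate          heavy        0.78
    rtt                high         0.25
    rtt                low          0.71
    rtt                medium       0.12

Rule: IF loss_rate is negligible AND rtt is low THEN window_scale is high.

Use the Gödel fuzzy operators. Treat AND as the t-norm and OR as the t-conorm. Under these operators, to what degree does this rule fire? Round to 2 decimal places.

0.59

firing strength: negligible=0.59, low=0.71; AND[min(a, b)] → w = 0.59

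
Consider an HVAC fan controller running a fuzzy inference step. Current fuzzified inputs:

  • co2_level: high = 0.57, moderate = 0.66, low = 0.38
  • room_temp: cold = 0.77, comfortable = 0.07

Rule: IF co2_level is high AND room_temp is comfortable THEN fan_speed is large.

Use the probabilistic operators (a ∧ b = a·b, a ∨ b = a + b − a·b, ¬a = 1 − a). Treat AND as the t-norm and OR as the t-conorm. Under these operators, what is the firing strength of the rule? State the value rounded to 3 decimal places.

firing strength: high=0.57, comfortable=0.07; AND[a·b] → w = 0.0399

0.040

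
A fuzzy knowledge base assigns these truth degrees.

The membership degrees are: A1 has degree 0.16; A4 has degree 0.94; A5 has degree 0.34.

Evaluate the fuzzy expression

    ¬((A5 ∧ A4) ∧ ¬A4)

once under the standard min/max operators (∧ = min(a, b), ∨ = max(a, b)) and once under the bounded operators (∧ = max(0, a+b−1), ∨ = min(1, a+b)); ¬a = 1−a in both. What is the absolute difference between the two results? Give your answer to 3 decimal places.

0.060

Under standard min/max:
  A5 ∧ A4 = min(a, b) on (0.34, 0.94) = 0.34
  ¬A4 = 1 − 0.94 = 0.06
  (A5 ∧ A4) ∧ ¬A4 = min(a, b) on (0.34, 0.06) = 0.06
  ¬((A5 ∧ A4) ∧ ¬A4) = 1 − 0.06 = 0.94
  → value = 0.9400
Under bounded:
  A5 ∧ A4 = max(0, a+b−1) on (0.34, 0.94) = 0.28
  ¬A4 = 1 − 0.94 = 0.06
  (A5 ∧ A4) ∧ ¬A4 = max(0, a+b−1) on (0.28, 0.06) = 0.00
  ¬((A5 ∧ A4) ∧ ¬A4) = 1 − 0.00 = 1.00
  → value = 1.0000
|0.9400 − 1.0000| = 0.060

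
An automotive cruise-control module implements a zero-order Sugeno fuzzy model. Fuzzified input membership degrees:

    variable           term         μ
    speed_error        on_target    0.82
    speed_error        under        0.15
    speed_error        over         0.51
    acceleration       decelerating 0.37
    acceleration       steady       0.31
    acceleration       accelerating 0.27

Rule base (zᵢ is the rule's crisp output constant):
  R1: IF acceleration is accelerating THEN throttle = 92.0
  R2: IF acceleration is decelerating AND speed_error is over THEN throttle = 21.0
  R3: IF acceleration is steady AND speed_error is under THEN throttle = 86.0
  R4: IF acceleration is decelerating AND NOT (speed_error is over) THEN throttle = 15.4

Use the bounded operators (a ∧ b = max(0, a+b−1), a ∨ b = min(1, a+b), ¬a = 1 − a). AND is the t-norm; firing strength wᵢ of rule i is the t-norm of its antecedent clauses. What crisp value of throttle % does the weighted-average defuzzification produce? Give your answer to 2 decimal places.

R1 (z=92.0): accelerating=0.27 → w = 0.27
R2 (z=21.0): decelerating=0.37, over=0.51; AND[max(0, a+b−1)] → w = 0.00
R3 (z=86.0): steady=0.31, under=0.15; AND[max(0, a+b−1)] → w = 0.00
R4 (z=15.4): decelerating=0.37, ¬over=1−0.51=0.49; AND[max(0, a+b−1)] → w = 0.00
Weighted average = (0.27·92.0 + 0.00·21.0 + 0.00·86.0 + 0.00·15.4) / (0.27 + 0.00 + 0.00 + 0.00)
  = 24.8400 / 0.2700 = 92.00

92.00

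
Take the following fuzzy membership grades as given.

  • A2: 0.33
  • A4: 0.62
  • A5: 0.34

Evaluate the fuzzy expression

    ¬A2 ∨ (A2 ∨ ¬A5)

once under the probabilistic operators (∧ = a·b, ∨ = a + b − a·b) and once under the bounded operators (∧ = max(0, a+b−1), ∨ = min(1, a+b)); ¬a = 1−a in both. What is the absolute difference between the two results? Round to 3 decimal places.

Under probabilistic:
  ¬A2 = 1 − 0.3300 = 0.6700
  ¬A5 = 1 − 0.3400 = 0.6600
  A2 ∨ ¬A5 = a + b − a·b on (0.3300, 0.6600) = 0.7722
  ¬A2 ∨ (A2 ∨ ¬A5) = a + b − a·b on (0.6700, 0.7722) = 0.9248
  → value = 0.9248
Under bounded:
  ¬A2 = 1 − 0.33 = 0.67
  ¬A5 = 1 − 0.34 = 0.66
  A2 ∨ ¬A5 = min(1, a+b) on (0.33, 0.66) = 0.99
  ¬A2 ∨ (A2 ∨ ¬A5) = min(1, a+b) on (0.67, 0.99) = 1.00
  → value = 1.0000
|0.9248 − 1.0000| = 0.075

0.075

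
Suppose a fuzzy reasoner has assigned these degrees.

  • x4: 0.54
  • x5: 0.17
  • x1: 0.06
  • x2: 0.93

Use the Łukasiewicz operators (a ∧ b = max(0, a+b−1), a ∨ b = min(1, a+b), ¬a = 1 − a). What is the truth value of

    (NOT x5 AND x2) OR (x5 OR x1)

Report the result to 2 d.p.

NOT x5 = 1 − 0.17 = 0.83
NOT x5 AND x2 = max(0, a+b−1) on (0.83, 0.93) = 0.76
x5 OR x1 = min(1, a+b) on (0.17, 0.06) = 0.23
(NOT x5 AND x2) OR (x5 OR x1) = min(1, a+b) on (0.76, 0.23) = 0.99

0.99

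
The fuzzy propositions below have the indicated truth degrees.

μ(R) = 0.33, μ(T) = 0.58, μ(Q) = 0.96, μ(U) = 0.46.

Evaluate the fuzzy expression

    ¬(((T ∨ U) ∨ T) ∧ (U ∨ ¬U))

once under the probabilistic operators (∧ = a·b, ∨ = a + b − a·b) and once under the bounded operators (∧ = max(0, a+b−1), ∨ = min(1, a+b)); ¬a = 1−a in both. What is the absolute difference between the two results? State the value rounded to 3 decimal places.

0.320

Under probabilistic:
  T ∨ U = a + b − a·b on (0.5800, 0.4600) = 0.7732
  (T ∨ U) ∨ T = a + b − a·b on (0.7732, 0.5800) = 0.9047
  ¬U = 1 − 0.4600 = 0.5400
  U ∨ ¬U = a + b − a·b on (0.4600, 0.5400) = 0.7516
  ((T ∨ U) ∨ T) ∧ (U ∨ ¬U) = a·b on (0.9047, 0.7516) = 0.6800
  ¬(((T ∨ U) ∨ T) ∧ (U ∨ ¬U)) = 1 − 0.6800 = 0.3200
  → value = 0.3200
Under bounded:
  T ∨ U = min(1, a+b) on (0.58, 0.46) = 1.00
  (T ∨ U) ∨ T = min(1, a+b) on (1.00, 0.58) = 1.00
  ¬U = 1 − 0.46 = 0.54
  U ∨ ¬U = min(1, a+b) on (0.46, 0.54) = 1.00
  ((T ∨ U) ∨ T) ∧ (U ∨ ¬U) = max(0, a+b−1) on (1.00, 1.00) = 1.00
  ¬(((T ∨ U) ∨ T) ∧ (U ∨ ¬U)) = 1 − 1.00 = 0.00
  → value = 0.0000
|0.3200 − 0.0000| = 0.320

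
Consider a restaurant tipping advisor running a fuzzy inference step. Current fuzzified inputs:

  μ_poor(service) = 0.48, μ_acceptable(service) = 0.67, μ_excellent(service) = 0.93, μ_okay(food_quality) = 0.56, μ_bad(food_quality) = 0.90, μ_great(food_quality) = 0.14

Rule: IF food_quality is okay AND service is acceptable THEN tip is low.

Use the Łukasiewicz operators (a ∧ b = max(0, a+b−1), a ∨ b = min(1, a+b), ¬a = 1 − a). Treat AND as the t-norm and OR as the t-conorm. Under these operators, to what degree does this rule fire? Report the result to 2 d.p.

firing strength: okay=0.56, acceptable=0.67; AND[max(0, a+b−1)] → w = 0.23

0.23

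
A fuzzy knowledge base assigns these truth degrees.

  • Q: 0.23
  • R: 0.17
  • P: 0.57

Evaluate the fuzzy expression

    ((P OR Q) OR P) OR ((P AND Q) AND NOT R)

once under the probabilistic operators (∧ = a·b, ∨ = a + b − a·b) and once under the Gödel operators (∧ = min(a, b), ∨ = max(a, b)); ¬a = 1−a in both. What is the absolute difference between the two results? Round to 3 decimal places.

0.303

Under probabilistic:
  P OR Q = a + b − a·b on (0.5700, 0.2300) = 0.6689
  (P OR Q) OR P = a + b − a·b on (0.6689, 0.5700) = 0.8576
  P AND Q = a·b on (0.5700, 0.2300) = 0.1311
  NOT R = 1 − 0.1700 = 0.8300
  (P AND Q) AND NOT R = a·b on (0.1311, 0.8300) = 0.1088
  ((P OR Q) OR P) OR ((P AND Q) AND NOT R) = a + b − a·b on (0.8576, 0.1088) = 0.8731
  → value = 0.8731
Under Gödel:
  P OR Q = max(a, b) on (0.57, 0.23) = 0.57
  (P OR Q) OR P = max(a, b) on (0.57, 0.57) = 0.57
  P AND Q = min(a, b) on (0.57, 0.23) = 0.23
  NOT R = 1 − 0.17 = 0.83
  (P AND Q) AND NOT R = min(a, b) on (0.23, 0.83) = 0.23
  ((P OR Q) OR P) OR ((P AND Q) AND NOT R) = max(a, b) on (0.57, 0.23) = 0.57
  → value = 0.5700
|0.8731 − 0.5700| = 0.303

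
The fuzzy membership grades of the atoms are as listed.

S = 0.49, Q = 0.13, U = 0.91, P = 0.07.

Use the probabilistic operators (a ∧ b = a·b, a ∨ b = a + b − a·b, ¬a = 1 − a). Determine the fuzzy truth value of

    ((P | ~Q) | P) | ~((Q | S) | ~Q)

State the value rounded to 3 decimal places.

~Q = 1 − 0.1300 = 0.8700
P | ~Q = a + b − a·b on (0.0700, 0.8700) = 0.8791
(P | ~Q) | P = a + b − a·b on (0.8791, 0.0700) = 0.8876
Q | S = a + b − a·b on (0.1300, 0.4900) = 0.5563
~Q = 1 − 0.1300 = 0.8700
(Q | S) | ~Q = a + b − a·b on (0.5563, 0.8700) = 0.9423
~((Q | S) | ~Q) = 1 − 0.9423 = 0.0577
((P | ~Q) | P) | ~((Q | S) | ~Q) = a + b − a·b on (0.8876, 0.0577) = 0.8940

0.894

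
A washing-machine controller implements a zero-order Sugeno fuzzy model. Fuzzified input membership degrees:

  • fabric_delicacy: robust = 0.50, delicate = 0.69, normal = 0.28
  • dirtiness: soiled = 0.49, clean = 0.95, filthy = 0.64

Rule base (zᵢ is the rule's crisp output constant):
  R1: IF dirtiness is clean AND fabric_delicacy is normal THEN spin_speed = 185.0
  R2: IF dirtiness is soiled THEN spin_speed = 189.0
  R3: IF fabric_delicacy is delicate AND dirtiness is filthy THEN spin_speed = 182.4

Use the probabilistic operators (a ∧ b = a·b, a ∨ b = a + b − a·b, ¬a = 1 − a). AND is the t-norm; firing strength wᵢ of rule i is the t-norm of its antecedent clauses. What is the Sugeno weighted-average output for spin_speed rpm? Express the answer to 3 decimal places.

185.678

R1 (z=185.0): clean=0.95, normal=0.28; AND[a·b] → w = 0.2660
R2 (z=189.0): soiled=0.49 → w = 0.4900
R3 (z=182.4): delicate=0.69, filthy=0.64; AND[a·b] → w = 0.4416
Weighted average = (0.2660·185.0 + 0.4900·189.0 + 0.4416·182.4) / (0.2660 + 0.4900 + 0.4416)
  = 222.3678 / 1.1976 = 185.678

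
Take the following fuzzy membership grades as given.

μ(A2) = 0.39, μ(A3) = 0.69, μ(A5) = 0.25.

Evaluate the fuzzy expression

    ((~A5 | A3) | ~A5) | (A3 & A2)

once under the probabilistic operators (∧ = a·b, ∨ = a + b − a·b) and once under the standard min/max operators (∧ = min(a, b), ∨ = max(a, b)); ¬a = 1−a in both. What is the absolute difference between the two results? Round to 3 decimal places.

0.236

Under probabilistic:
  ~A5 = 1 − 0.2500 = 0.7500
  ~A5 | A3 = a + b − a·b on (0.7500, 0.6900) = 0.9225
  ~A5 = 1 − 0.2500 = 0.7500
  (~A5 | A3) | ~A5 = a + b − a·b on (0.9225, 0.7500) = 0.9806
  A3 & A2 = a·b on (0.6900, 0.3900) = 0.2691
  ((~A5 | A3) | ~A5) | (A3 & A2) = a + b − a·b on (0.9806, 0.2691) = 0.9858
  → value = 0.9858
Under standard min/max:
  ~A5 = 1 − 0.25 = 0.75
  ~A5 | A3 = max(a, b) on (0.75, 0.69) = 0.75
  ~A5 = 1 − 0.25 = 0.75
  (~A5 | A3) | ~A5 = max(a, b) on (0.75, 0.75) = 0.75
  A3 & A2 = min(a, b) on (0.69, 0.39) = 0.39
  ((~A5 | A3) | ~A5) | (A3 & A2) = max(a, b) on (0.75, 0.39) = 0.75
  → value = 0.7500
|0.9858 − 0.7500| = 0.236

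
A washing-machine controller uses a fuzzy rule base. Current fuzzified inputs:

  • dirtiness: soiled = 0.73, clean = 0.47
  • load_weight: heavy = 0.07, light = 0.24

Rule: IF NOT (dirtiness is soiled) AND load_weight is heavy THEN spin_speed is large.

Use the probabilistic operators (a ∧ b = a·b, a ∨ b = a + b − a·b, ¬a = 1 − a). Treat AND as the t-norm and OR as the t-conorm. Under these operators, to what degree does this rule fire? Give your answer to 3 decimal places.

0.019

firing strength: ¬soiled=1−0.73=0.27, heavy=0.07; AND[a·b] → w = 0.0189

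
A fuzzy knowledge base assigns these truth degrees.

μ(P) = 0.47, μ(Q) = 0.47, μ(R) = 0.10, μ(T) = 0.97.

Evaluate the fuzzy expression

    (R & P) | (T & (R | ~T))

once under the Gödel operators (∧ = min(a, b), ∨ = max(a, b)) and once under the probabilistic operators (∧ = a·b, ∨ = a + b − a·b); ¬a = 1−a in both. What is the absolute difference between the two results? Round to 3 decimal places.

Under Gödel:
  R & P = min(a, b) on (0.10, 0.47) = 0.10
  ~T = 1 − 0.97 = 0.03
  R | ~T = max(a, b) on (0.10, 0.03) = 0.10
  T & (R | ~T) = min(a, b) on (0.97, 0.10) = 0.10
  (R & P) | (T & (R | ~T)) = max(a, b) on (0.10, 0.10) = 0.10
  → value = 0.1000
Under probabilistic:
  R & P = a·b on (0.1000, 0.4700) = 0.0470
  ~T = 1 − 0.9700 = 0.0300
  R | ~T = a + b − a·b on (0.1000, 0.0300) = 0.1270
  T & (R | ~T) = a·b on (0.9700, 0.1270) = 0.1232
  (R & P) | (T & (R | ~T)) = a + b − a·b on (0.0470, 0.1232) = 0.1644
  → value = 0.1644
|0.1000 − 0.1644| = 0.064

0.064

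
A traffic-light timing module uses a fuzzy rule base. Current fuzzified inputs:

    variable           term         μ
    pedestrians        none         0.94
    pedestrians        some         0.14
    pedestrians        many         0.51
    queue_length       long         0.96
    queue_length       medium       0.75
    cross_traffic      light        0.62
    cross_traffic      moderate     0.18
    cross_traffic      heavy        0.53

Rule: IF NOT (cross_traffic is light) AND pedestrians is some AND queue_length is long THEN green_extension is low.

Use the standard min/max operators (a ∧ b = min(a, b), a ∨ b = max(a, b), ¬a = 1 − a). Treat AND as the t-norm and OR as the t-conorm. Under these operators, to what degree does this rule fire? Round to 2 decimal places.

firing strength: ¬light=1−0.62=0.38, some=0.14, long=0.96; AND[min(a, b)] → w = 0.14

0.14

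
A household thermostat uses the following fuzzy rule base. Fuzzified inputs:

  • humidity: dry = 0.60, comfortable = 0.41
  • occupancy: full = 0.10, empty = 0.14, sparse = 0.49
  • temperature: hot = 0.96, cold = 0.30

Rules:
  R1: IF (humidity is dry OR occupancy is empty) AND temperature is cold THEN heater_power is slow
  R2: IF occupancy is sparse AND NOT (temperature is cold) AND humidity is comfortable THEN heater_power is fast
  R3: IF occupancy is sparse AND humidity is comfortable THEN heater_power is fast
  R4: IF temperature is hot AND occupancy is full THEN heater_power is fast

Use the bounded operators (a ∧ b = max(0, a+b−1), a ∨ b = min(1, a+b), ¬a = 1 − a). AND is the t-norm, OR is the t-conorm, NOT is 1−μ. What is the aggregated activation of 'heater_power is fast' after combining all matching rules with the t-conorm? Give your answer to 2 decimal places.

0.06

R1: (dry=0.60 OR empty=0.14) = 0.74; AND[max(0, a+b−1)] with cold=0.30 → w = 0.04
R2: sparse=0.49, ¬cold=1−0.30=0.70, comfortable=0.41; AND[max(0, a+b−1)] → w = 0.00
R3: sparse=0.49, comfortable=0.41; AND[max(0, a+b−1)] → w = 0.00
R4: hot=0.96, full=0.10; AND[max(0, a+b−1)] → w = 0.06
Rules with consequent 'fast': {R2, R3, R4} → strengths 0.00, 0.00, 0.06
Aggregate via t-conorm [min(1, a+b)]: 0.06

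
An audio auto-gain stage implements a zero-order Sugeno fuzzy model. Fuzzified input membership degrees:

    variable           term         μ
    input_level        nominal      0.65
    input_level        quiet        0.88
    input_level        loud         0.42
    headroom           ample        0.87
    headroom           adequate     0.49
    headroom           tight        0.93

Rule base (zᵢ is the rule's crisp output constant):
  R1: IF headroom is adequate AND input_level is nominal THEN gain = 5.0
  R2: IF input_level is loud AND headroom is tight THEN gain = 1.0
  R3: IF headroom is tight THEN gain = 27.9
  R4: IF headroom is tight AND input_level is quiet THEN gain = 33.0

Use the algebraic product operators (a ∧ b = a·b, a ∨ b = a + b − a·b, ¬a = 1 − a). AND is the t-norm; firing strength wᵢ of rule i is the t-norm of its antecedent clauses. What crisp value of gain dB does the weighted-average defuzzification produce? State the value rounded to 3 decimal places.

22.355

R1 (z=5.0): adequate=0.49, nominal=0.65; AND[a·b] → w = 0.3185
R2 (z=1.0): loud=0.42, tight=0.93; AND[a·b] → w = 0.3906
R3 (z=27.9): tight=0.93 → w = 0.9300
R4 (z=33.0): tight=0.93, quiet=0.88; AND[a·b] → w = 0.8184
Weighted average = (0.3185·5.0 + 0.3906·1.0 + 0.9300·27.9 + 0.8184·33.0) / (0.3185 + 0.3906 + 0.9300 + 0.8184)
  = 54.9373 / 2.4575 = 22.355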